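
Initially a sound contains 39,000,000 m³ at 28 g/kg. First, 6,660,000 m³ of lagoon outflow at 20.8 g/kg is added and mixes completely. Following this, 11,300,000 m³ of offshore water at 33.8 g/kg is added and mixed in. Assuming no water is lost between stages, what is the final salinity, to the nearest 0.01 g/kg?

28.31 g/kg

Mass of salt is conserved:
Initial salt = 39,000,000×28 = 1,092,000,000
After stage 1: salt = 1,092,000,000 + 6,660,000×20.8 = 1,230,528,000; volume = 45,660,000 m³; S = 26.95 g/kg
After stage 2: salt = 1,230,528,000 + 11,300,000×33.8 = 1,612,468,000; volume = 56,960,000 m³
S = 1,612,468,000 / 56,960,000 = 28.3088 g/kg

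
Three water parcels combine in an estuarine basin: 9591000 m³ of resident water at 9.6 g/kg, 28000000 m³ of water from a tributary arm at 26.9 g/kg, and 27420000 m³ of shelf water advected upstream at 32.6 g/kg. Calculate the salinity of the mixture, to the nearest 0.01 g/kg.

Weighted by volume,
salt = 9,591,000×9.6 + 28,000,000×26.9 + 27,420,000×32.6 = 92,073,600 + 753,200,000 + 893,892,000 = 1,739,165,600
volume = 9,591,000 + 28,000,000 + 27,420,000 = 65,011,000 m³
S = 1,739,165,600 / 65,011,000 = 26.7519 g/kg

26.75 g/kg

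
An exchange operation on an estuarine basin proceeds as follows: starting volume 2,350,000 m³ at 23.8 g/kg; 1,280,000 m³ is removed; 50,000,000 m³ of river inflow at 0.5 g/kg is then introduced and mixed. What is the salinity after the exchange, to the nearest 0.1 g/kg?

Remaining after removal: 1,070,000 m³ at 23.8 g/kg (salt = 25,466,000)
After addition: salt = 25,466,000 + 50,000,000×0.5 = 50,466,000; volume = 51,070,000 m³
S = 50,466,000 / 51,070,000 = 0.9882 g/kg

1.0 g/kg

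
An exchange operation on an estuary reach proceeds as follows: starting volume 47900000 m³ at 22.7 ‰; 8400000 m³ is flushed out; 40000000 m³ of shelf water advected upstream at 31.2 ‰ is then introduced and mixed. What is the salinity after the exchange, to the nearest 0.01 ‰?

Remaining after removal: 39,500,000 m³ at 22.7 ‰ (salt = 896,650,000)
After addition: salt = 896,650,000 + 40,000,000×31.2 = 2,144,650,000; volume = 79,500,000 m³
S = 2,144,650,000 / 79,500,000 = 26.9767 ‰

26.98 ‰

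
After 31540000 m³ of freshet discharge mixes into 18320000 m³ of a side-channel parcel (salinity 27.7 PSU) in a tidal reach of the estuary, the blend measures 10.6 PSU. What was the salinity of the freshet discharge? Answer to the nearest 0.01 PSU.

Salt balance: 18,320,000×27.7 + 31,540,000×S = 49,860,000×10.6
507,464,000 + 31,540,000·S = 528,516,000
S = (528,516,000 − 507,464,000) / 31,540,000 = 0.6675 PSU

0.67 PSU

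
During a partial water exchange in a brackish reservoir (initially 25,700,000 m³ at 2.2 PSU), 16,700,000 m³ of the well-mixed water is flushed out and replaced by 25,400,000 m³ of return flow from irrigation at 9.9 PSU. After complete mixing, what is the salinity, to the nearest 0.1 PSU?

Remaining after removal: 9,000,000 m³ at 2.2 PSU (salt = 19,800,000)
After addition: salt = 19,800,000 + 25,400,000×9.9 = 271,260,000; volume = 34,400,000 m³
S = 271,260,000 / 34,400,000 = 7.8855 PSU

7.9 PSU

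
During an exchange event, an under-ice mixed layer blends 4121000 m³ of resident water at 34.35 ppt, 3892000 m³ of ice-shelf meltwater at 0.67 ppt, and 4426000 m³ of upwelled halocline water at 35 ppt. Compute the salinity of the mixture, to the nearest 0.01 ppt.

By conservation of dissolved salt,
salt = 4,121,000×34.35 + 3,892,000×0.67 + 4,426,000×35 = 141,556,350 + 2,607,640 + 154,910,000 = 299,073,990
volume = 4,121,000 + 3,892,000 + 4,426,000 = 12,439,000 m³
S = 299,073,990 / 12,439,000 = 24.0433 ppt

24.04 ppt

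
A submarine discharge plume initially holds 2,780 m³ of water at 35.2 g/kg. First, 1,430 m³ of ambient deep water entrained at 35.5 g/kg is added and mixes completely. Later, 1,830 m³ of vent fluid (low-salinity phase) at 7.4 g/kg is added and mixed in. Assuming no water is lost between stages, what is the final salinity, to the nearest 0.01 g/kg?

26.85 g/kg

Mass of salt is conserved:
Initial salt = 2,780×35.2 = 97,856
After stage 1: salt = 97,856 + 1,430×35.5 = 148,621; volume = 4,210 m³; S = 35.302 g/kg
After stage 2: salt = 148,621 + 1,830×7.4 = 162,163; volume = 6,040 m³
S = 162,163 / 6,040 = 26.8482 g/kg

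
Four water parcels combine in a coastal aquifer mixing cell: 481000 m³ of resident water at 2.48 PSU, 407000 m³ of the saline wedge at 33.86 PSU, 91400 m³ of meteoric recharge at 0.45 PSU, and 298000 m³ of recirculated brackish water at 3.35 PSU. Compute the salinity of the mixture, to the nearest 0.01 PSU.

Mass of salt is conserved:
salt = 481,000×2.48 + 407,000×33.86 + 91,400×0.45 + 298,000×3.35 = 1,192,880 + 13,781,020 + 41,130 + 998,300 = 16,013,330
volume = 481,000 + 407,000 + 91,400 + 298,000 = 1,277,400 m³
S = 16,013,330 / 1,277,400 = 12.5359 PSU

12.54 PSU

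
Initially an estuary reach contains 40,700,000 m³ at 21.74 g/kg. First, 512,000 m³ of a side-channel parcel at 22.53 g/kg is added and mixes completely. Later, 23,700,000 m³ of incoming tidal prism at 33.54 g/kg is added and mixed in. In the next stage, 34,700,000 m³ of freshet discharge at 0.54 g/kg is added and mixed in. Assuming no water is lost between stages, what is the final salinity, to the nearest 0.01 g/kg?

17.17 g/kg

By conservation of dissolved salt,
Initial salt = 40,700,000×21.74 = 884,818,000
After stage 1: salt = 884,818,000 + 512,000×22.53 = 896,353,360; volume = 41,212,000 m³; S = 21.75 g/kg
After stage 2: salt = 896,353,360 + 23,700,000×33.54 = 1,691,251,360; volume = 64,912,000 m³; S = 26.055 g/kg
After stage 3: salt = 1,691,251,360 + 34,700,000×0.54 = 1,709,989,360; volume = 99,612,000 m³
S = 1,709,989,360 / 99,612,000 = 17.1665 g/kg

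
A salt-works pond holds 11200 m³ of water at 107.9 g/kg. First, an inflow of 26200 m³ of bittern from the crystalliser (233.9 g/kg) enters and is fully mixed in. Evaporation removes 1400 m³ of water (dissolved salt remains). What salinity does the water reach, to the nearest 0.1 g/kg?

203.8 g/kg

After mixing: salt = 11,200×107.9 + 26,200×233.9 = 7,336,660; volume = 37,400 m³
After evaporation: salt unchanged = 7,336,660; volume = 37,400 − 1,400 = 36,000 m³
S = 7,336,660 / 36,000 = 203.7961 g/kg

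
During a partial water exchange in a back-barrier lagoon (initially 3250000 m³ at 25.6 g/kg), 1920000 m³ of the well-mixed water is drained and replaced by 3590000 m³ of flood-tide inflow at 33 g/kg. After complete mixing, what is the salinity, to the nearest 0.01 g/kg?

31.00 g/kg

Remaining after removal: 1,330,000 m³ at 25.6 g/kg (salt = 34,048,000)
After addition: salt = 34,048,000 + 3,590,000×33 = 152,518,000; volume = 4,920,000 m³
S = 152,518,000 / 4,920,000 = 30.9996 g/kg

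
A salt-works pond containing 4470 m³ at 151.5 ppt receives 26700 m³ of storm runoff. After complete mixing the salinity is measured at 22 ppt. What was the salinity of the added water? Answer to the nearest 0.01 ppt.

0.32 ppt

Salt balance: 4,470×151.5 + 26,700×S = 31,170×22
677,205 + 26,700·S = 685,740
S = (685,740 − 677,205) / 26,700 = 0.3197 ppt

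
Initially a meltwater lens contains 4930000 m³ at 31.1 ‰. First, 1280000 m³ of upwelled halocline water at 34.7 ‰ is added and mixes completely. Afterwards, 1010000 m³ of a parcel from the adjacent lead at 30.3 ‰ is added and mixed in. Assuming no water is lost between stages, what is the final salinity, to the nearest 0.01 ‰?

31.63 ‰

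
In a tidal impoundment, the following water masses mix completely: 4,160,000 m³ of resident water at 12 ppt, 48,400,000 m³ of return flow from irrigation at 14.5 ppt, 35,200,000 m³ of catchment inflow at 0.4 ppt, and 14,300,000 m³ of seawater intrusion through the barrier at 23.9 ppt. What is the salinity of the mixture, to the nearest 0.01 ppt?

10.85 ppt

By conservation of dissolved salt,
salt = 4,160,000×12 + 48,400,000×14.5 + 35,200,000×0.4 + 14,300,000×23.9 = 49,920,000 + 701,800,000 + 14,080,000 + 341,770,000 = 1,107,570,000
volume = 4,160,000 + 48,400,000 + 35,200,000 + 14,300,000 = 102,060,000 m³
S = 1,107,570,000 / 102,060,000 = 10.8521 ppt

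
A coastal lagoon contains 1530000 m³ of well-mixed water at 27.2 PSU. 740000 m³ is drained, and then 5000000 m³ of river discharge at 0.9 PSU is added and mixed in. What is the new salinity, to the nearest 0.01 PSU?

4.49 PSU

Remaining after removal: 790,000 m³ at 27.2 PSU (salt = 21,488,000)
After addition: salt = 21,488,000 + 5,000,000×0.9 = 25,988,000; volume = 5,790,000 m³
S = 25,988,000 / 5,790,000 = 4.4884 PSU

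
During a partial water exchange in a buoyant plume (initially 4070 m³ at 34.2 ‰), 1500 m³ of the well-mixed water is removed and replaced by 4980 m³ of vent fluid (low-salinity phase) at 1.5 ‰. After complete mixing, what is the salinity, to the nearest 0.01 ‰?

Remaining after removal: 2,570 m³ at 34.2 ‰ (salt = 87,894)
After addition: salt = 87,894 + 4,980×1.5 = 95,364; volume = 7,550 m³
S = 95,364 / 7,550 = 12.631 ‰

12.63 ‰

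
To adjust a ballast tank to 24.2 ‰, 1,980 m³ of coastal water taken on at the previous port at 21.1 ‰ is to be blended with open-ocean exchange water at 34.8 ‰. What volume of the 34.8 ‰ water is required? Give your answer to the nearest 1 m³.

579 m³

Salt balance: 1,980×21.1 + V×34.8 = (1,980+V)×24.2
41,778 + 34.8V = 47,916 + 24.2V
6,138 = 10.6V
V = 579.06 m³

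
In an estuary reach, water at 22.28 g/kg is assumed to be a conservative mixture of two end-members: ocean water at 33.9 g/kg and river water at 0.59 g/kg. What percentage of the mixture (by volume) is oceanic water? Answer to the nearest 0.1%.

Let g be the oceanic fraction. Salt balance per unit volume:
g×33.9 + (1−g)×0.59 = 22.28
g = (22.28 − 0.59) / (33.9 − 0.59) = 21.69/33.31 = 0.6512

65.1%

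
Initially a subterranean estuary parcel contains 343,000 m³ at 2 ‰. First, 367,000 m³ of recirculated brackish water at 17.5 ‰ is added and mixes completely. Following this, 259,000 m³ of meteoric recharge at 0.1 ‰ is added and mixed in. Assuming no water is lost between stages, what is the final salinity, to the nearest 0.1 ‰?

Weighted by volume,
Initial salt = 343,000×2 = 686,000
After stage 1: salt = 686,000 + 367,000×17.5 = 7,108,500; volume = 710,000 m³; S = 10.012 ‰
After stage 2: salt = 7,108,500 + 259,000×0.1 = 7,134,400; volume = 969,000 m³
S = 7,134,400 / 969,000 = 7.3626 ‰

7.4 ‰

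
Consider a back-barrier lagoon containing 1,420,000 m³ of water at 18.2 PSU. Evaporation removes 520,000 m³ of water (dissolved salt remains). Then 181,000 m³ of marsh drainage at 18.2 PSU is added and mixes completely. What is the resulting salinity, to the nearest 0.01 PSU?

After evaporation: salt = 1,420,000×18.2 = 25,844,000; volume = 1,420,000 − 520,000 = 900,000 m³
After mixing: salt = 25,844,000 + 181,000×18.2 = 29,138,200; volume = 900,000 + 181,000 = 1,081,000 m³
S = 29,138,200 / 1,081,000 = 26.9549 PSU

26.95 PSU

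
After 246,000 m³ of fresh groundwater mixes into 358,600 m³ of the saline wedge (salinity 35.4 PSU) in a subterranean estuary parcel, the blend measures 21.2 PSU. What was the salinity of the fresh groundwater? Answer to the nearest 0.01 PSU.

0.50 PSU

Salt balance: 358,600×35.4 + 246,000×S = 604,600×21.2
12,694,440 + 246,000·S = 12,817,520
S = (12,817,520 − 12,694,440) / 246,000 = 0.5003 PSU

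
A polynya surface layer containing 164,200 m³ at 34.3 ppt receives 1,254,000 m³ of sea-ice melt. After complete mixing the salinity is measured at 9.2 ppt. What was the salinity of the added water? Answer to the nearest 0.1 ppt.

5.9 ppt

Salt balance: 164,200×34.3 + 1,254,000×S = 1,418,200×9.2
5,632,060 + 1,254,000·S = 13,047,440
S = (13,047,440 − 5,632,060) / 1,254,000 = 5.9134 ppt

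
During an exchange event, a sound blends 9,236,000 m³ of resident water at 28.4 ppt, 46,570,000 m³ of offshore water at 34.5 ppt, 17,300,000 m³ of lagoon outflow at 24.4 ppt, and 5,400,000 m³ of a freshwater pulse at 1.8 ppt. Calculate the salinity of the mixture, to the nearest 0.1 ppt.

29.3 ppt

Conserving salt mass:
salt = 9,236,000×28.4 + 46,570,000×34.5 + 17,300,000×24.4 + 5,400,000×1.8 = 262,302,400 + 1,606,665,000 + 422,120,000 + 9,720,000 = 2,300,807,400
volume = 9,236,000 + 46,570,000 + 17,300,000 + 5,400,000 = 78,506,000 m³
S = 2,300,807,400 / 78,506,000 = 29.307 ppt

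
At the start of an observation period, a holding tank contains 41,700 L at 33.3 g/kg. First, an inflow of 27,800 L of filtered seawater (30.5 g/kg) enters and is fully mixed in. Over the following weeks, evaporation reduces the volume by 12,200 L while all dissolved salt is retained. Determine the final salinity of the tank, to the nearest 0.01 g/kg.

39.03 g/kg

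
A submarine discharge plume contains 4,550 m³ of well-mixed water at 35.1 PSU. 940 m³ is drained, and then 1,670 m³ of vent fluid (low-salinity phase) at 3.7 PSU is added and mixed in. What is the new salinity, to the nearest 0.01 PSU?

Remaining after removal: 3,610 m³ at 35.1 PSU (salt = 126,711)
After addition: salt = 126,711 + 1,670×3.7 = 132,890; volume = 5,280 m³
S = 132,890 / 5,280 = 25.1686 PSU

25.17 PSU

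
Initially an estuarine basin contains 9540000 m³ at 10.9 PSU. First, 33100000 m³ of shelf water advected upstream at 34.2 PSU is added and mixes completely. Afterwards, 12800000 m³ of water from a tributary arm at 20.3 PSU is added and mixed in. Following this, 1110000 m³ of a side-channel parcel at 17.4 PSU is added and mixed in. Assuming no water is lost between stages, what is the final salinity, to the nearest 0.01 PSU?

26.79 PSU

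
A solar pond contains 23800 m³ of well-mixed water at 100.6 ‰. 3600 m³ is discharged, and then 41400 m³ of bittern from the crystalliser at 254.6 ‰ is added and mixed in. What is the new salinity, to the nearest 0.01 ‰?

204.10 ‰

Remaining after removal: 20,200 m³ at 100.6 ‰ (salt = 2,032,120)
After addition: salt = 2,032,120 + 41,400×254.6 = 12,572,560; volume = 61,600 m³
S = 12,572,560 / 61,600 = 204.1 ‰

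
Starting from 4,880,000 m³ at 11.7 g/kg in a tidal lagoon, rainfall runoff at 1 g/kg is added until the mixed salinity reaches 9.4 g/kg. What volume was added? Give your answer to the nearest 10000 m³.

Salt balance: 4,880,000×11.7 + V×1 = (4,880,000+V)×9.4
57,096,000 + 1V = 45,872,000 + 9.4V
11,224,000 = 8.4V
V = 1,336,190.48 m³

1340000 m³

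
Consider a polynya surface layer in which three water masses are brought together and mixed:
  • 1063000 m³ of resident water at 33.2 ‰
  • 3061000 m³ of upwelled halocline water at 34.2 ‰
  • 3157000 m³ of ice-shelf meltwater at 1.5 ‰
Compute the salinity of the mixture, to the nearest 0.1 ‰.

19.9 ‰

Weighted by volume,
salt = 1,063,000×33.2 + 3,061,000×34.2 + 3,157,000×1.5 = 35,291,600 + 104,686,200 + 4,735,500 = 144,713,300
volume = 1,063,000 + 3,061,000 + 3,157,000 = 7,281,000 m³
S = 144,713,300 / 7,281,000 = 19.875 ‰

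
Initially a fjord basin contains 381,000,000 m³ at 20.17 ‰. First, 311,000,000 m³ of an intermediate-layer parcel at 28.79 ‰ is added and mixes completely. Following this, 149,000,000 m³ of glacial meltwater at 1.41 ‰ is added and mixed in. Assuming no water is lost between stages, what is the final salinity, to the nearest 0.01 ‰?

20.03 ‰

Mass of salt is conserved:
Initial salt = 381,000,000×20.17 = 7,684,770,000
After stage 1: salt = 7,684,770,000 + 311,000,000×28.79 = 16,638,460,000; volume = 692,000,000 m³; S = 24.044 ‰
After stage 2: salt = 16,638,460,000 + 149,000,000×1.41 = 16,848,550,000; volume = 841,000,000 m³
S = 16,848,550,000 / 841,000,000 = 20.0339 ‰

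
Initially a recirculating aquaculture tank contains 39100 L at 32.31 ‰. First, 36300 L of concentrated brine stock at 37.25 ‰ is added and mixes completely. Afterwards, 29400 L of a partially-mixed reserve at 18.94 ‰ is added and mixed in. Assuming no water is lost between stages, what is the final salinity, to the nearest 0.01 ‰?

30.27 ‰

Total salt / total volume:
Initial salt = 39,100×32.31 = 1,263,321
After stage 1: salt = 1,263,321 + 36,300×37.25 = 2,615,496; volume = 75,400 L; S = 34.688 ‰
After stage 2: salt = 2,615,496 + 29,400×18.94 = 3,172,332; volume = 104,800 L
S = 3,172,332 / 104,800 = 30.2703 ‰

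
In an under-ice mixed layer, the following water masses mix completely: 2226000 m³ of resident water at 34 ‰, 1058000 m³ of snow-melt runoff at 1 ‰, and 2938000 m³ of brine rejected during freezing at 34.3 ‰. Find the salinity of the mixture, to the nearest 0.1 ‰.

28.5 ‰

Weighted by volume,
salt = 2,226,000×34 + 1,058,000×1 + 2,938,000×34.3 = 75,684,000 + 1,058,000 + 100,773,400 = 177,515,400
volume = 2,226,000 + 1,058,000 + 2,938,000 = 6,222,000 m³
S = 177,515,400 / 6,222,000 = 28.53 ‰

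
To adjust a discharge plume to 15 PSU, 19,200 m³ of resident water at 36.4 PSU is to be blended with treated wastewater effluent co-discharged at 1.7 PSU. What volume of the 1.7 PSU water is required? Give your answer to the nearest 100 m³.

Salt balance: 19,200×36.4 + V×1.7 = (19,200+V)×15
698,880 + 1.7V = 288,000 + 15V
410,880 = 13.3V
V = 30,893.23 m³

30900 m³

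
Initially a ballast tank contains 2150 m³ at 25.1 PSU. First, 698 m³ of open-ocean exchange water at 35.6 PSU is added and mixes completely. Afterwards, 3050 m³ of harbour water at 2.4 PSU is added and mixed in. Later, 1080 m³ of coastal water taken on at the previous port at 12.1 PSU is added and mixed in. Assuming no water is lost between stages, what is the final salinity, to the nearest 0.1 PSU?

14.2 PSU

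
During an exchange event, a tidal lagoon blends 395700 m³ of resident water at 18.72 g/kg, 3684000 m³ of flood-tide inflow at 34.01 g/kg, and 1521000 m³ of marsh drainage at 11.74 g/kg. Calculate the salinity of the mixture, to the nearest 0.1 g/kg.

Mass of salt is conserved:
salt = 395,700×18.72 + 3,684,000×34.01 + 1,521,000×11.74 = 7,407,504 + 125,292,840 + 17,856,540 = 150,556,884
volume = 395,700 + 3,684,000 + 1,521,000 = 5,600,700 m³
S = 150,556,884 / 5,600,700 = 26.882 g/kg

26.9 g/kg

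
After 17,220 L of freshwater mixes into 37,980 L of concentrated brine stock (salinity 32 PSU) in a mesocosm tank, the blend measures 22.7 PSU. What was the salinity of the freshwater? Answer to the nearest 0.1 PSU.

2.2 PSU

Salt balance: 37,980×32 + 17,220×S = 55,200×22.7
1,215,360 + 17,220·S = 1,253,040
S = (1,253,040 − 1,215,360) / 17,220 = 2.1882 PSU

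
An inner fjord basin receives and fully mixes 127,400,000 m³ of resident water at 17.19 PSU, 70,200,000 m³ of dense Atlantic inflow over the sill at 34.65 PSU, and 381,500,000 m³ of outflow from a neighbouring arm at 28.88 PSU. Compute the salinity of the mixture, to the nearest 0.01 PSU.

27.01 PSU

Mass of salt is conserved:
salt = 127,400,000×17.19 + 70,200,000×34.65 + 381,500,000×28.88 = 2,190,006,000 + 2,432,430,000 + 11,017,720,000 = 15,640,156,000
volume = 127,400,000 + 70,200,000 + 381,500,000 = 579,100,000 m³
S = 15,640,156,000 / 579,100,000 = 27.0077 PSU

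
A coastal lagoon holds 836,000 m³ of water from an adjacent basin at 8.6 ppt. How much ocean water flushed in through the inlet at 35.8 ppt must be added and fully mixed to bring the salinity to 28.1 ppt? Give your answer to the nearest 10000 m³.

2120000 m³

Salt balance: 836,000×8.6 + V×35.8 = (836,000+V)×28.1
7,189,600 + 35.8V = 23,491,600 + 28.1V
16,302,000 = 7.7V
V = 2,117,142.86 m³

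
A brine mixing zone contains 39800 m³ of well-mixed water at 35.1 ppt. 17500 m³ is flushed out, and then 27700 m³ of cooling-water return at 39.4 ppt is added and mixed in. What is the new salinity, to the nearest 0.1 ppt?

Remaining after removal: 22,300 m³ at 35.1 ppt (salt = 782,730)
After addition: salt = 782,730 + 27,700×39.4 = 1,874,110; volume = 50,000 m³
S = 1,874,110 / 50,000 = 37.4822 ppt

37.5 ppt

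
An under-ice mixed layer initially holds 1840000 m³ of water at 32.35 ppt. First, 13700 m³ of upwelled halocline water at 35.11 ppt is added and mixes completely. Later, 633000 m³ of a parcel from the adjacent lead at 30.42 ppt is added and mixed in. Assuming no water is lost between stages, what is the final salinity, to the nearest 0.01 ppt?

31.87 ppt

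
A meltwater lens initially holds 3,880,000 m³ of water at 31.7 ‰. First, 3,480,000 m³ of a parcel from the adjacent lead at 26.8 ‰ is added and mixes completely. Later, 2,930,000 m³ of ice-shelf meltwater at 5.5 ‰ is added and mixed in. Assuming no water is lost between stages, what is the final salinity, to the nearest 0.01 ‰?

22.58 ‰

Total salt / total volume:
Initial salt = 3,880,000×31.7 = 122,996,000
After stage 1: salt = 122,996,000 + 3,480,000×26.8 = 216,260,000; volume = 7,360,000 m³; S = 29.383 ‰
After stage 2: salt = 216,260,000 + 2,930,000×5.5 = 232,375,000; volume = 10,290,000 m³
S = 232,375,000 / 10,290,000 = 22.5826 ‰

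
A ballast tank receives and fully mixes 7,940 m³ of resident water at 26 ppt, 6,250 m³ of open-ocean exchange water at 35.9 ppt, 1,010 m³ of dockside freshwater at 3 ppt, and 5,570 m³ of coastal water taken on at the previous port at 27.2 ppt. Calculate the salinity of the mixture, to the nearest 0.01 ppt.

Mass of salt is conserved:
salt = 7,940×26 + 6,250×35.9 + 1,010×3 + 5,570×27.2 = 206,440 + 224,375 + 3,030 + 151,504 = 585,349
volume = 7,940 + 6,250 + 1,010 + 5,570 = 20,770 m³
S = 585,349 / 20,770 = 28.1824 ppt

28.18 ppt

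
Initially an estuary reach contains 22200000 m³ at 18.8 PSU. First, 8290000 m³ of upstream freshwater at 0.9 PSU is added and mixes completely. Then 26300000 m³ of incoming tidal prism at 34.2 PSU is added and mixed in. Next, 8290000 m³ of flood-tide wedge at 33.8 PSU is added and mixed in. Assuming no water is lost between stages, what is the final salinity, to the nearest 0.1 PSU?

Mass of salt is conserved:
Initial salt = 22,200,000×18.8 = 417,360,000
After stage 1: salt = 417,360,000 + 8,290,000×0.9 = 424,821,000; volume = 30,490,000 m³; S = 13.933 PSU
After stage 2: salt = 424,821,000 + 26,300,000×34.2 = 1,324,281,000; volume = 56,790,000 m³; S = 23.319 PSU
After stage 3: salt = 1,324,281,000 + 8,290,000×33.8 = 1,604,483,000; volume = 65,080,000 m³
S = 1,604,483,000 / 65,080,000 = 24.654 PSU

24.7 PSU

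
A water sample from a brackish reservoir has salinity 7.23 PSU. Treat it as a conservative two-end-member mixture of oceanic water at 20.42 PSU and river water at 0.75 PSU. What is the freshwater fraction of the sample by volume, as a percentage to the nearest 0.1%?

67.1%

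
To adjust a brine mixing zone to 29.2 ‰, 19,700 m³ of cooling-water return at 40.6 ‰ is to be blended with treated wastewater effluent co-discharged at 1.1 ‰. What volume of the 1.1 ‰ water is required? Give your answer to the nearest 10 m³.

7990 m³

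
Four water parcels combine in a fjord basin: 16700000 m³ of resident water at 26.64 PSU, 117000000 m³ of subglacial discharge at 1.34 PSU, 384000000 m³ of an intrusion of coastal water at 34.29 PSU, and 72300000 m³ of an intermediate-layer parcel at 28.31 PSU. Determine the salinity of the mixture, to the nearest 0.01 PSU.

Total salt / total volume:
salt = 16,700,000×26.64 + 117,000,000×1.34 + 384,000,000×34.29 + 72,300,000×28.31 = 444,888,000 + 156,780,000 + 13,167,360,000 + 2,046,813,000 = 15,815,841,000
volume = 16,700,000 + 117,000,000 + 384,000,000 + 72,300,000 = 590,000,000 m³
S = 15,815,841,000 / 590,000,000 = 26.8065 PSU

26.81 PSU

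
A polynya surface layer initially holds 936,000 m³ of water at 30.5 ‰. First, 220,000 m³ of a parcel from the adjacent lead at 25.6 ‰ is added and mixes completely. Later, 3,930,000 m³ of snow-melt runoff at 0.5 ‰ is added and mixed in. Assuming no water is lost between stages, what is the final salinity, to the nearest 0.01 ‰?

Weighted by volume,
Initial salt = 936,000×30.5 = 28,548,000
After stage 1: salt = 28,548,000 + 220,000×25.6 = 34,180,000; volume = 1,156,000 m³; S = 29.567 ‰
After stage 2: salt = 34,180,000 + 3,930,000×0.5 = 36,145,000; volume = 5,086,000 m³
S = 36,145,000 / 5,086,000 = 7.1068 ‰

7.11 ‰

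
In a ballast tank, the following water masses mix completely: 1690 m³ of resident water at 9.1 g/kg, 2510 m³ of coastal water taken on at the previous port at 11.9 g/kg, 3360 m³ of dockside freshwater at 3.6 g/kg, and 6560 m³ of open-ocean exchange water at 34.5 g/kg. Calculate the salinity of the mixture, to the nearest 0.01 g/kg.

20.09 g/kg

Total salt / total volume:
salt = 1,690×9.1 + 2,510×11.9 + 3,360×3.6 + 6,560×34.5 = 15,379 + 29,869 + 12,096 + 226,320 = 283,664
volume = 1,690 + 2,510 + 3,360 + 6,560 = 14,120 m³
S = 283,664 / 14,120 = 20.0895 g/kg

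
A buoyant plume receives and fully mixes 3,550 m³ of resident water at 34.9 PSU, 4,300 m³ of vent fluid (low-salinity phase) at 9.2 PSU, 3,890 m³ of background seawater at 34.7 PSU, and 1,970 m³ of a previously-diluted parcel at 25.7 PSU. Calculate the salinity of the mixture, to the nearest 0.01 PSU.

Conserving salt mass:
salt = 3,550×34.9 + 4,300×9.2 + 3,890×34.7 + 1,970×25.7 = 123,895 + 39,560 + 134,983 + 50,629 = 349,067
volume = 3,550 + 4,300 + 3,890 + 1,970 = 13,710 m³
S = 349,067 / 13,710 = 25.4608 PSU

25.46 PSU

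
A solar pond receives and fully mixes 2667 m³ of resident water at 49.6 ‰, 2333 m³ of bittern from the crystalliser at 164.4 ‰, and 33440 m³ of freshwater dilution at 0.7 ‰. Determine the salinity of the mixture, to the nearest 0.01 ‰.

14.03 ‰

Mass of salt is conserved:
salt = 2,667×49.6 + 2,333×164.4 + 33,440×0.7 = 132,283.2 + 383,545.2 + 23,408 = 539,236.4
volume = 2,667 + 2,333 + 33,440 = 38,440 m³
S = 539,236.4 / 38,440 = 14.028 ‰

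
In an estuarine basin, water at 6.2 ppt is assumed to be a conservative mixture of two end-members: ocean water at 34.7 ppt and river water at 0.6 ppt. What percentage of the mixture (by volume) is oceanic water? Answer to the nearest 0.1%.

16.4%

Let g be the oceanic fraction. Salt balance per unit volume:
g×34.7 + (1−g)×0.6 = 6.2
g = (6.2 − 0.6) / (34.7 − 0.6) = 5.6/34.1 = 0.1642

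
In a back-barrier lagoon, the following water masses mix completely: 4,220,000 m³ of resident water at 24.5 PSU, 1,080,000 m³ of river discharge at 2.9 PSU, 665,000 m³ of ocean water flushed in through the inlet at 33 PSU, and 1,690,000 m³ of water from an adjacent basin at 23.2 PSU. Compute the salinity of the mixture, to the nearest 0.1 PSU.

21.9 PSU

Salt balance:
salt = 4,220,000×24.5 + 1,080,000×2.9 + 665,000×33 + 1,690,000×23.2 = 103,390,000 + 3,132,000 + 21,945,000 + 39,208,000 = 167,675,000
volume = 4,220,000 + 1,080,000 + 665,000 + 1,690,000 = 7,655,000 m³
S = 167,675,000 / 7,655,000 = 21.904 PSU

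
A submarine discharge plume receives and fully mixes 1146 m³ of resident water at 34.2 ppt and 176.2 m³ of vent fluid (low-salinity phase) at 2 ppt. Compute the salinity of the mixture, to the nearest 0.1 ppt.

29.9 ppt

By conservation of dissolved salt,
salt = 1,146×34.2 + 176.2×2 = 39,193.2 + 352.4 = 39,545.6
volume = 1,146 + 176.2 = 1,322.2 m³
S = 39,545.6 / 1,322.2 = 29.909 ppt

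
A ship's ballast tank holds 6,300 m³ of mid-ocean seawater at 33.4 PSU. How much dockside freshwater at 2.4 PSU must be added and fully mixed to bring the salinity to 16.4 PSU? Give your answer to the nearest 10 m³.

7650 m³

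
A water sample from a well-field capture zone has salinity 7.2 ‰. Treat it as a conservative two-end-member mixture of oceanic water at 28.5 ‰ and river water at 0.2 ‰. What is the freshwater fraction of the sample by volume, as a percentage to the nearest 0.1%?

Let f be the freshwater fraction. Salt balance per unit volume:
f×0.2 + (1−f)×28.5 = 7.2
f = (28.5 − 7.2) / (28.5 − 0.2) = 21.3/28.3 = 0.7527

75.3%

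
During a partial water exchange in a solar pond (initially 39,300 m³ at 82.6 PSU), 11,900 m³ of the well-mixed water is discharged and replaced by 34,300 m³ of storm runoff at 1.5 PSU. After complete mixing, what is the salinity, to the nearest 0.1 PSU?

Remaining after removal: 27,400 m³ at 82.6 PSU (salt = 2,263,240)
After addition: salt = 2,263,240 + 34,300×1.5 = 2,314,690; volume = 61,700 m³
S = 2,314,690 / 61,700 = 37.5152 PSU

37.5 PSU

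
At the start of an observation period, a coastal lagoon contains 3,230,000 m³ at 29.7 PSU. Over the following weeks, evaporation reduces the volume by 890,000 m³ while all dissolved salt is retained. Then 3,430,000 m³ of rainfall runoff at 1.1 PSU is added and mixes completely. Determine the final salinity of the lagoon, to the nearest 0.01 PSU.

After evaporation: salt = 3,230,000×29.7 = 95,931,000; volume = 3,230,000 − 890,000 = 2,340,000 m³
After mixing: salt = 95,931,000 + 3,430,000×1.1 = 99,704,000; volume = 2,340,000 + 3,430,000 = 5,770,000 m³
S = 99,704,000 / 5,770,000 = 17.2797 PSU

17.28 PSU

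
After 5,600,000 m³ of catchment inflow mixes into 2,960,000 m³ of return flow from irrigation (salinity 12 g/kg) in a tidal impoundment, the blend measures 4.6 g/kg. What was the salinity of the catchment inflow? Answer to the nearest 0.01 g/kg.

Salt balance: 2,960,000×12 + 5,600,000×S = 8,560,000×4.6
35,520,000 + 5,600,000·S = 39,376,000
S = (39,376,000 − 35,520,000) / 5,600,000 = 0.6886 g/kg

0.69 g/kg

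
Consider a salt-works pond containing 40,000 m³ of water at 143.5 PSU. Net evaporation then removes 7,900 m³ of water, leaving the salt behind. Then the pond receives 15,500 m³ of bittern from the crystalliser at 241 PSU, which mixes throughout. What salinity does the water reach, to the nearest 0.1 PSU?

After evaporation: salt = 40,000×143.5 = 5,740,000; volume = 40,000 − 7,900 = 32,100 m³
After mixing: salt = 5,740,000 + 15,500×241 = 9,475,500; volume = 32,100 + 15,500 = 47,600 m³
S = 9,475,500 / 47,600 = 199.0651 PSU

199.1 PSU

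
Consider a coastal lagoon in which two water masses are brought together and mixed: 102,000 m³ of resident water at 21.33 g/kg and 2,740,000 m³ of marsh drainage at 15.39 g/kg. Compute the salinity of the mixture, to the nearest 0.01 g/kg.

Weighted by volume,
salt = 102,000×21.33 + 2,740,000×15.39 = 2,175,660 + 42,168,600 = 44,344,260
volume = 102,000 + 2,740,000 = 2,842,000 m³
S = 44,344,260 / 2,842,000 = 15.6032 g/kg

15.60 g/kg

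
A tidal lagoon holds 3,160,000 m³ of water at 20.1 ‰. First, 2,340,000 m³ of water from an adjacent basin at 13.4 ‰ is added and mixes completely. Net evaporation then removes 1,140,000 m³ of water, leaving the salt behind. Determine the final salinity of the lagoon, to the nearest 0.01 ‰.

21.76 ‰

After mixing: salt = 3,160,000×20.1 + 2,340,000×13.4 = 94,872,000; volume = 5,500,000 m³
After evaporation: salt unchanged = 94,872,000; volume = 5,500,000 − 1,140,000 = 4,360,000 m³
S = 94,872,000 / 4,360,000 = 21.7596 ‰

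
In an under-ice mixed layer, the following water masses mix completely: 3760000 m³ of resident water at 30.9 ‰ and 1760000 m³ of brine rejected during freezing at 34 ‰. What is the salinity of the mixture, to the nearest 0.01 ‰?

Salt balance:
salt = 3,760,000×30.9 + 1,760,000×34 = 116,184,000 + 59,840,000 = 176,024,000
volume = 3,760,000 + 1,760,000 = 5,520,000 m³
S = 176,024,000 / 5,520,000 = 31.8884 ‰

31.89 ‰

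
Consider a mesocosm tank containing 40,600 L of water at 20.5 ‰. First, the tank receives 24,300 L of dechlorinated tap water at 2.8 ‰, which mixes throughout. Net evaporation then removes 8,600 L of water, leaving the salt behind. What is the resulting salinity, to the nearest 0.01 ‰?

After mixing: salt = 40,600×20.5 + 24,300×2.8 = 900,340; volume = 64,900 L
After evaporation: salt unchanged = 900,340; volume = 64,900 − 8,600 = 56,300 L
S = 900,340 / 56,300 = 15.9918 ‰

15.99 ‰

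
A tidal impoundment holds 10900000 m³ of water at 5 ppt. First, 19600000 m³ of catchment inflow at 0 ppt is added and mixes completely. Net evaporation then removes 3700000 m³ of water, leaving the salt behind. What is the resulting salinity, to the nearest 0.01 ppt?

After mixing: salt = 10,900,000×5 + 19,600,000×0 = 54,500,000; volume = 30,500,000 m³
After evaporation: salt unchanged = 54,500,000; volume = 30,500,000 − 3,700,000 = 26,800,000 m³
S = 54,500,000 / 26,800,000 = 2.0336 ppt

2.03 ppt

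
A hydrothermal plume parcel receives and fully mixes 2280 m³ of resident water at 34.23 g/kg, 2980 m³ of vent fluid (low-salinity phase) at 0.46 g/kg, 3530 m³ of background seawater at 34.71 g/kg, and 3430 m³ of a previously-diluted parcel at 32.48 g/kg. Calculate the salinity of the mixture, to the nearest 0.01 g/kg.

25.64 g/kg

Weighted by volume,
salt = 2,280×34.23 + 2,980×0.46 + 3,530×34.71 + 3,430×32.48 = 78,044.4 + 1,370.8 + 122,526.3 + 111,406.4 = 313,347.9
volume = 2,280 + 2,980 + 3,530 + 3,430 = 12,220 m³
S = 313,347.9 / 12,220 = 25.6422 g/kg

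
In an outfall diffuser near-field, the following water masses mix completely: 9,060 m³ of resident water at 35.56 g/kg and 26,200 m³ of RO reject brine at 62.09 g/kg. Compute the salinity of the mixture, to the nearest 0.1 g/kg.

Weighted by volume,
salt = 9,060×35.56 + 26,200×62.09 = 322,173.6 + 1,626,758 = 1,948,931.6
volume = 9,060 + 26,200 = 35,260 m³
S = 1,948,931.6 / 35,260 = 55.273 g/kg

55.3 g/kg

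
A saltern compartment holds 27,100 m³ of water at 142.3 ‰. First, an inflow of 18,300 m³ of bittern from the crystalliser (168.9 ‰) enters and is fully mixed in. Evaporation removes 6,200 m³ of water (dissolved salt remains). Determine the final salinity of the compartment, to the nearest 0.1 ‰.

After mixing: salt = 27,100×142.3 + 18,300×168.9 = 6,947,200; volume = 45,400 m³
After evaporation: salt unchanged = 6,947,200; volume = 45,400 − 6,200 = 39,200 m³
S = 6,947,200 / 39,200 = 177.2245 ‰

177.2 ‰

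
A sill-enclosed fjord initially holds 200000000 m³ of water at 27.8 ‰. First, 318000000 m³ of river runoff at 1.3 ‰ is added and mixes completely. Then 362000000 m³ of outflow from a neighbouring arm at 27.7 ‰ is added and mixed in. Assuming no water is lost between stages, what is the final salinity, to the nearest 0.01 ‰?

Salt balance:
Initial salt = 200,000,000×27.8 = 5,560,000,000
After stage 1: salt = 5,560,000,000 + 318,000,000×1.3 = 5,973,400,000; volume = 518,000,000 m³; S = 11.532 ‰
After stage 2: salt = 5,973,400,000 + 362,000,000×27.7 = 16,000,800,000; volume = 880,000,000 m³
S = 16,000,800,000 / 880,000,000 = 18.1827 ‰

18.18 ‰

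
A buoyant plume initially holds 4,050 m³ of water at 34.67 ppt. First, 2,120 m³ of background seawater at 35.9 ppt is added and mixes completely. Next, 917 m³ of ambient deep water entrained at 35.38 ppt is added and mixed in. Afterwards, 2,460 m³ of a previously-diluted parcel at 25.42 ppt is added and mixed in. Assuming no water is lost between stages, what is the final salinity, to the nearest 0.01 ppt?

Total salt / total volume:
Initial salt = 4,050×34.67 = 140,413.5
After stage 1: salt = 140,413.5 + 2,120×35.9 = 216,521.5; volume = 6,170 m³; S = 35.093 ppt
After stage 2: salt = 216,521.5 + 917×35.38 = 248,964.96; volume = 7,087 m³; S = 35.13 ppt
After stage 3: salt = 248,964.96 + 2,460×25.42 = 311,498.16; volume = 9,547 m³
S = 311,498.16 / 9,547 = 32.6279 ppt

32.63 ppt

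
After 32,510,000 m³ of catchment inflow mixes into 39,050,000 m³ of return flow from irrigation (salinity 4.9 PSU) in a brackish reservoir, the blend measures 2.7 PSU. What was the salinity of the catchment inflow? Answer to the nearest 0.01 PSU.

Salt balance: 39,050,000×4.9 + 32,510,000×S = 71,560,000×2.7
191,345,000 + 32,510,000·S = 193,212,000
S = (193,212,000 − 191,345,000) / 32,510,000 = 0.0574 PSU

0.06 PSU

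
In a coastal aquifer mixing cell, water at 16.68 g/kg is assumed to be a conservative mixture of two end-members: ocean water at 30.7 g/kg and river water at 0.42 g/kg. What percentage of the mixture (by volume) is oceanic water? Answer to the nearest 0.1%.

53.7%

Let g be the oceanic fraction. Salt balance per unit volume:
g×30.7 + (1−g)×0.42 = 16.68
g = (16.68 − 0.42) / (30.7 − 0.42) = 16.26/30.28 = 0.537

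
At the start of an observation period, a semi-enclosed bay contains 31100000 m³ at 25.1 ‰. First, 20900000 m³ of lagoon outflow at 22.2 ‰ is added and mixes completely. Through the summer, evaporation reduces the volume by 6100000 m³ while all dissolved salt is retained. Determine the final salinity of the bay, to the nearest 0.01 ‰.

27.12 ‰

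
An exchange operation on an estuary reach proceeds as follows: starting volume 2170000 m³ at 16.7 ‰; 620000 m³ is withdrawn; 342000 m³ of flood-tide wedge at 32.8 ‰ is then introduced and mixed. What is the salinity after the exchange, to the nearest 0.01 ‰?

19.61 ‰

Remaining after removal: 1,550,000 m³ at 16.7 ‰ (salt = 25,885,000)
After addition: salt = 25,885,000 + 342,000×32.8 = 37,102,600; volume = 1,892,000 m³
S = 37,102,600 / 1,892,000 = 19.6103 ‰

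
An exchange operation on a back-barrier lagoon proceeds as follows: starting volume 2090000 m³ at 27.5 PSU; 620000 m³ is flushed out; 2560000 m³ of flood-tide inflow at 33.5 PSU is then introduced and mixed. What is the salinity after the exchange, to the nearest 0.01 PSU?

31.31 PSU

Remaining after removal: 1,470,000 m³ at 27.5 PSU (salt = 40,425,000)
After addition: salt = 40,425,000 + 2,560,000×33.5 = 126,185,000; volume = 4,030,000 m³
S = 126,185,000 / 4,030,000 = 31.3114 PSU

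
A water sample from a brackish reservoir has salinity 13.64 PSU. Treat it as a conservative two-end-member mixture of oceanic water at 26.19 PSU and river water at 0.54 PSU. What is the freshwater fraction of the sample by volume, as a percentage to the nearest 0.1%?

48.9%

Let f be the freshwater fraction. Salt balance per unit volume:
f×0.54 + (1−f)×26.19 = 13.64
f = (26.19 − 13.64) / (26.19 − 0.54) = 12.55/25.65 = 0.4893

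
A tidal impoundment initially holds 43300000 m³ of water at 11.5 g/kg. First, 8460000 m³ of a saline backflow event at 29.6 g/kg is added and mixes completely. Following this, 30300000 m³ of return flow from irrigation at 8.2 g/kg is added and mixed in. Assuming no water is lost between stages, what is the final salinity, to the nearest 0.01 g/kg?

Mass of salt is conserved:
Initial salt = 43,300,000×11.5 = 497,950,000
After stage 1: salt = 497,950,000 + 8,460,000×29.6 = 748,366,000; volume = 51,760,000 m³; S = 14.458 g/kg
After stage 2: salt = 748,366,000 + 30,300,000×8.2 = 996,826,000; volume = 82,060,000 m³
S = 996,826,000 / 82,060,000 = 12.1475 g/kg

12.15 g/kg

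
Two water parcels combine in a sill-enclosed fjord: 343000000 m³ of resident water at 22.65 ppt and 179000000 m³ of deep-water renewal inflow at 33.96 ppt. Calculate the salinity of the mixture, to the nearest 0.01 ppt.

By conservation of dissolved salt,
salt = 343,000,000×22.65 + 179,000,000×33.96 = 7,768,950,000 + 6,078,840,000 = 13,847,790,000
volume = 343,000,000 + 179,000,000 = 522,000,000 m³
S = 13,847,790,000 / 522,000,000 = 26.5283 ppt

26.53 ppt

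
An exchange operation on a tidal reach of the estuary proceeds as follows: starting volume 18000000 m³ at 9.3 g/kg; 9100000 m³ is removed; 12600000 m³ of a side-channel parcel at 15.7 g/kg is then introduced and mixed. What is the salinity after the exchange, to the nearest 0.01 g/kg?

Remaining after removal: 8,900,000 m³ at 9.3 g/kg (salt = 82,770,000)
After addition: salt = 82,770,000 + 12,600,000×15.7 = 280,590,000; volume = 21,500,000 m³
S = 280,590,000 / 21,500,000 = 13.0507 g/kg

13.05 g/kg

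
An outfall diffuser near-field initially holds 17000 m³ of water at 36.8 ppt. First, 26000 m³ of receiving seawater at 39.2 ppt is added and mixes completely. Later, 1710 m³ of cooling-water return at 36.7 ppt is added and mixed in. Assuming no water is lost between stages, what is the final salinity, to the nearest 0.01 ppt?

By conservation of dissolved salt,
Initial salt = 17,000×36.8 = 625,600
After stage 1: salt = 625,600 + 26,000×39.2 = 1,644,800; volume = 43,000 m³; S = 38.251 ppt
After stage 2: salt = 1,644,800 + 1,710×36.7 = 1,707,557; volume = 44,710 m³
S = 1,707,557 / 44,710 = 38.1918 ppt

38.19 ppt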